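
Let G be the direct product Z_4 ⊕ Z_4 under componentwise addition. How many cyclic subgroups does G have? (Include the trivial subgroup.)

A cyclic subgroup of order d is generated by each of its φ(d) elements of order d, so the cyclic subgroups of order d number (#elements of order d)/φ(d).
Cyclic subgroups by order — order 1: 1; order 2: 3; order 4: 6.
Total: 10.

10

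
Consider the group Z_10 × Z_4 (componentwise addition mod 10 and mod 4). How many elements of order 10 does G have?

12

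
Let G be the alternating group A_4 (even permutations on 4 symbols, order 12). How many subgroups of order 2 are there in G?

3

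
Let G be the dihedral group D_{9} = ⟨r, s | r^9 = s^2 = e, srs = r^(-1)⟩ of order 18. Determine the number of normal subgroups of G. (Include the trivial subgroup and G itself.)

4

G has 16 subgroups. Checking conjugation-invariance by order — order 1: 1/1 normal; order 2: 0/9 normal; order 3: 1/1 normal; order 6: 0/3 normal; order 9: 1/1 normal; order 18: 1/1 normal.
Total normal subgroups: 4.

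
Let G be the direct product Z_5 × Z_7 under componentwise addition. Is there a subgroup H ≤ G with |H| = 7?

7 | 35. A subgroup of order 7 is {(0,0), (0,1), (0,2), (0,3), (0,4), (0,5), (0,6)}.

Yes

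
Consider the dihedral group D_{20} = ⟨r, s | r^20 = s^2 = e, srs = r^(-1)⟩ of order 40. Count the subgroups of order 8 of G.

5

|G| = 40 and 8 | 40, so subgroups of order 8 are possible by Lagrange.
The subgroups of order 8 are: {e, r^5, r^10, r^15, s, r^5s, r^10s, r^15s}; {e, r^5, r^10, r^15, rs, r^6s, r^11s, r^16s}; {e, r^5, r^10, r^15, r^2s, r^7s, r^12s, r^17s}; {e, r^5, r^10, r^15, r^3s, r^8s, r^13s, r^18s}; … (5 in all).
So G has 5 subgroups of order 8.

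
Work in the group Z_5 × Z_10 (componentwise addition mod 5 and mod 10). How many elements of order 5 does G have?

24

An element (a,b) has order lcm(ord(a), ord(b)); count pairs with lcm equal to 5.
Enumerating gives 24 such elements.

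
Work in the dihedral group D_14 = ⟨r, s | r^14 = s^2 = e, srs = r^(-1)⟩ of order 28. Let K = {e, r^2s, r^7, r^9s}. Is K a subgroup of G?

Yes

|K| = 4 divides |G| = 28, consistent with Lagrange.
K contains the identity, every element's inverse is in K, and K is closed under ·: it is a subgroup.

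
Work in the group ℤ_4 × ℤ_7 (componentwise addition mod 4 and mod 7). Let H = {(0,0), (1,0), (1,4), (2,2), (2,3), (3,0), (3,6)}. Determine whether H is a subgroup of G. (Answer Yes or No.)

No

(2,3) ∈ H but its inverse (2,4) ∉ H, so H is not a subgroup.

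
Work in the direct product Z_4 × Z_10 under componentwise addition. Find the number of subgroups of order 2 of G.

|G| = 40 and 2 | 40, so subgroups of order 2 are possible by Lagrange.
The subgroups of order 2 are: {(0,0), (0,5)}; {(0,0), (2,0)}; {(0,0), (2,5)}.
So G has 3 subgroups of order 2.

3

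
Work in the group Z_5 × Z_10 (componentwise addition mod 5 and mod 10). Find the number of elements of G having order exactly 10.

An element (a,b) has order lcm(ord(a), ord(b)); count pairs with lcm equal to 10.
Enumerating gives 24 such elements.

24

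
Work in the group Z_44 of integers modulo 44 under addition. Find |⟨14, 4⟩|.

22

|⟨14⟩| = 22 and |⟨4⟩| = 11, so |H| is a multiple of lcm(22, 11) = 22 and divides |G| = 44.
Closing under the operation: H = {0, 2, 4, 6, 8, 10, 12, 14, 16, 18, 20, 22, 24, 26, 28, 30, 32, 34, 36, 38, 40, 42}, so |H| = 22.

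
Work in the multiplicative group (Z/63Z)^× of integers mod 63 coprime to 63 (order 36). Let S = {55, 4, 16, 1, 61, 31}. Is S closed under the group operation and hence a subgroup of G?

|S| = 6 divides |G| = 36, consistent with Lagrange.
S contains the identity, every element's inverse is in S, and S is closed under ·: it is a subgroup.
In fact S = ⟨61⟩.

Yes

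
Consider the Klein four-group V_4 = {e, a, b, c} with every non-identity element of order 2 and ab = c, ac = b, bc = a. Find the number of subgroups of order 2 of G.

3

|G| = 4 and 2 | 4, so subgroups of order 2 are possible by Lagrange.
The subgroups of order 2 are: {e, a}; {e, b}; {e, c}.
So G has 3 subgroups of order 2.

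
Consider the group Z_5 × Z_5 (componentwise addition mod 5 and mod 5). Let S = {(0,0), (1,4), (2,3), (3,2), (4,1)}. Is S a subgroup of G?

Yes

|S| = 5 divides |G| = 25, consistent with Lagrange.
S contains the identity, every element's inverse is in S, and S is closed under +: it is a subgroup.
In fact S = ⟨(2,3)⟩.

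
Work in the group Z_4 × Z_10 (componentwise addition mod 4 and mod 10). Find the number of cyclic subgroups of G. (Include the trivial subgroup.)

12

Group the elements of G by the cyclic subgroup they generate; each cyclic subgroup of order d accounts for φ(d) elements.
Cyclic subgroups by order — order 1: 1; order 2: 3; order 4: 2; order 5: 1; order 10: 3; order 20: 2.
Total: 12.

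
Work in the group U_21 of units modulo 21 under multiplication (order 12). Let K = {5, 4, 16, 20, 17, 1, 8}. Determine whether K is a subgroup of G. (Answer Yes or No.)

No

|K| = 7 does not divide |G| = 12, so by Lagrange K is not a subgroup.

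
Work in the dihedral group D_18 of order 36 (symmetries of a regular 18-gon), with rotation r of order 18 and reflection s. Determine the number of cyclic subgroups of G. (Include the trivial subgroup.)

24

Each element a generates a cyclic subgroup ⟨a⟩; distinct elements may generate the same one (a cyclic group of order d has φ(d) generators).
Cyclic subgroups by order — order 1: 1; order 2: 19; order 3: 1; order 6: 1; order 9: 1; order 18: 1.
Total: 24.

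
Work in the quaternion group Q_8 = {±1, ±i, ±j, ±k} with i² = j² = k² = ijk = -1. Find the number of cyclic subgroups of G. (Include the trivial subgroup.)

5

A cyclic subgroup of order d is generated by each of its φ(d) elements of order d, so the cyclic subgroups of order d number (#elements of order d)/φ(d).
Cyclic subgroups by order — order 1: 1; order 2: 1; order 4: 3.
Total: 5.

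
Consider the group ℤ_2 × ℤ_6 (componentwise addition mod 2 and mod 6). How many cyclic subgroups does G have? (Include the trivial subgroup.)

A cyclic subgroup of order d is generated by each of its φ(d) elements of order d, so the cyclic subgroups of order d number (#elements of order d)/φ(d).
Cyclic subgroups by order — order 1: 1; order 2: 3; order 3: 1; order 6: 3.
Total: 8.

8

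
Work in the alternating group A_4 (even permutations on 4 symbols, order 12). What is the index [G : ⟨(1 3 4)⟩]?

|⟨(1 3 4)⟩| = 3 and |G| = 12.
By Lagrange, [G : H] = |G|/|H| = 12/3 = 4.

4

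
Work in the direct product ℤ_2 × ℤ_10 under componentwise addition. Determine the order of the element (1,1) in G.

The order of (1,1) in Z_2 × Z_10 is lcm(ord(1) in Z_2, ord(1) in Z_10).
ord(1) = 2 and ord(1) = 10, so |⟨(1,1)⟩| = lcm(2, 10) = 10.

10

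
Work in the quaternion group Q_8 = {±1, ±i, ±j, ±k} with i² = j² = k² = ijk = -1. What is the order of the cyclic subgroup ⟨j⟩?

Computing powers of j: the smallest k with (j)^k = e is k = 4.

4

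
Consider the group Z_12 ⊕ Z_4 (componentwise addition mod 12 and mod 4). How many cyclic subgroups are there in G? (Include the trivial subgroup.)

A cyclic subgroup of order d is generated by each of its φ(d) elements of order d, so the cyclic subgroups of order d number (#elements of order d)/φ(d).
Cyclic subgroups by order — order 1: 1; order 2: 3; order 3: 1; order 4: 6; order 6: 3; order 12: 6.
Total: 20.

20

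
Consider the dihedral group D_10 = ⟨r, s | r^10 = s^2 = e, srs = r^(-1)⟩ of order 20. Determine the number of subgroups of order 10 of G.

|G| = 20 and 10 | 20, so subgroups of order 10 are possible by Lagrange.
The subgroups of order 10 are: {e, r, r^2, r^3, r^4, r^5, r^6, r^7, r^8, r^9}; {e, r^2, r^4, r^6, r^8, s, r^2s, r^4s, r^6s, r^8s}; {e, r^2, r^4, r^6, r^8, rs, r^3s, r^5s, r^7s, r^9s}.
So G has 3 subgroups of order 10.

3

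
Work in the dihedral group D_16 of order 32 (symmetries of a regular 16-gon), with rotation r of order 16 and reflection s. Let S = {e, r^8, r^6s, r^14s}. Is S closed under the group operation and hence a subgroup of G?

|S| = 4 divides |G| = 32, consistent with Lagrange.
S contains the identity, every element's inverse is in S, and S is closed under ·: it is a subgroup.

Yes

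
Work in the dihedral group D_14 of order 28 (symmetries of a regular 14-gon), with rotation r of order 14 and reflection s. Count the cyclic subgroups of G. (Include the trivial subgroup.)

18

Group the elements of G by the cyclic subgroup they generate; each cyclic subgroup of order d accounts for φ(d) elements.
Cyclic subgroups by order — order 1: 1; order 2: 15; order 7: 1; order 14: 1.
Total: 18.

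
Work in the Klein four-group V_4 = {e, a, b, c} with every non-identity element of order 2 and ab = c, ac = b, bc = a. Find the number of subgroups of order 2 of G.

3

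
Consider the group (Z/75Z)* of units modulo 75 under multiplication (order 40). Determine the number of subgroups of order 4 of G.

3

|G| = 40 and 4 | 40, so subgroups of order 4 are possible by Lagrange.
The subgroups of order 4 are: {1, 26, 49, 74}; {1, 32, 49, 68}; {1, 7, 43, 49}.
So G has 3 subgroups of order 4.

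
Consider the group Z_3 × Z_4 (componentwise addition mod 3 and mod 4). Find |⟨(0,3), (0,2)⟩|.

|⟨(0,3)⟩| = 4 and |⟨(0,2)⟩| = 2, so |H| is a multiple of lcm(4, 2) = 4 and divides |G| = 12.
Closing under the operation: H = {(0,0), (0,1), (0,2), (0,3)}, so |H| = 4.

4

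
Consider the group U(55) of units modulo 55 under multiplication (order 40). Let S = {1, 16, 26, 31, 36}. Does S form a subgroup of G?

Yes

|S| = 5 divides |G| = 40, consistent with Lagrange.
S contains the identity, every element's inverse is in S, and S is closed under ·: it is a subgroup.
In fact S = ⟨16⟩.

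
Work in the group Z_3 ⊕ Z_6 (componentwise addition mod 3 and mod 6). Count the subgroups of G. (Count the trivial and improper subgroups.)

|G| = 18, so by Lagrange every subgroup order divides 18. Divisors: 1, 2, 3, 6, 9, 18.
Subgroups by order — order 1: 1; order 2: 1; order 3: 4; order 6: 4; order 9: 1; order 18: 1.
Total: 1 + 1 + 4 + 4 + 1 + 1 = 12.

12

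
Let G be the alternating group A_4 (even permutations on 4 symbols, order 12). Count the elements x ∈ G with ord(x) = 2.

3

The elements of order 2 are: (1 2)(3 4), (1 3)(2 4), (1 4)(2 3).
That's 3.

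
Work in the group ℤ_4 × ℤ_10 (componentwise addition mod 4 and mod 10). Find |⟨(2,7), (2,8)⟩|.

|⟨(2,7)⟩| = 10 and |⟨(2,8)⟩| = 10, so |H| is a multiple of lcm(10, 10) = 10 and divides |G| = 40.
Closing under the operation: H = {(0,0), (0,1), (0,2), (0,3), (0,4), (0,5), (0,6), (0,7), (0,8), (0,9), (2,0), (2,1), (2,2), (2,3), (2,4), (2,5), (2,6), (2,7), (2,8), (2,9)}, so |H| = 20.

20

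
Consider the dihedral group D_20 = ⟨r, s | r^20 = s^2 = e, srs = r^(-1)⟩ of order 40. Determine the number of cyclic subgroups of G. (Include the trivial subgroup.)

Each element a generates a cyclic subgroup ⟨a⟩; distinct elements may generate the same one (a cyclic group of order d has φ(d) generators).
Cyclic subgroups by order — order 1: 1; order 2: 21; order 4: 1; order 5: 1; order 10: 1; order 20: 1.
Total: 26.

26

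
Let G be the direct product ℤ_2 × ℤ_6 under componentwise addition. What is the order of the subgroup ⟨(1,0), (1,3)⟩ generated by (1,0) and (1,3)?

4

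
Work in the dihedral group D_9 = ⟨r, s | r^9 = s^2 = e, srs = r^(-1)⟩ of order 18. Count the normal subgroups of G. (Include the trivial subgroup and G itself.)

4

G has 16 subgroups. Checking conjugation-invariance by order — order 1: 1/1 normal; order 2: 0/9 normal; order 3: 1/1 normal; order 6: 0/3 normal; order 9: 1/1 normal; order 18: 1/1 normal.
Total normal subgroups: 4.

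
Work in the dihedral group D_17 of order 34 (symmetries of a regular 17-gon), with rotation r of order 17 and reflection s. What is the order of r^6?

17

Computing powers of r^6: the smallest k with (r^6)^k = e is k = 17.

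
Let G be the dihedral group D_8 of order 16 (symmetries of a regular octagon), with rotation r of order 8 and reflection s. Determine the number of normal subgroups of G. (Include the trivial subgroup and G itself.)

7

G has 19 subgroups. Checking conjugation-invariance by order — order 1: 1/1 normal; order 2: 1/9 normal; order 4: 1/5 normal; order 8: 3/3 normal; order 16: 1/1 normal.
Total normal subgroups: 7.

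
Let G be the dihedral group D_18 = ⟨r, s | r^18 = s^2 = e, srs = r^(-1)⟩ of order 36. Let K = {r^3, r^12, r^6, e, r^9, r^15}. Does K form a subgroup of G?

Yes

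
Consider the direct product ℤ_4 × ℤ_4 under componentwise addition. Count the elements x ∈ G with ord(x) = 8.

An element (a,b) has order lcm(ord(a), ord(b)); count pairs with lcm equal to 8.
Enumerating gives 0 such elements.

0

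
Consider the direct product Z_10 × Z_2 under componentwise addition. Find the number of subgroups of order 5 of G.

|G| = 20 and 5 | 20, so subgroups of order 5 are possible by Lagrange.
The subgroups of order 5 are: {(0,0), (2,0), (4,0), (6,0), (8,0)}.
So G has 1 subgroup of order 5.

1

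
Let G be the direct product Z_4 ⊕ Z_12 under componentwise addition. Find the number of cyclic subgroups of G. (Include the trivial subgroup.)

20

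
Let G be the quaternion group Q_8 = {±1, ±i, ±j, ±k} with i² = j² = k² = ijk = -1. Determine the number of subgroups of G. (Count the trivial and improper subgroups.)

6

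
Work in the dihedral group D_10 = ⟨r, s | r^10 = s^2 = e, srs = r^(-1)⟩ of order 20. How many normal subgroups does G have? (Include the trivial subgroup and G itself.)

7

G has 22 subgroups. Checking conjugation-invariance by order — order 1: 1/1 normal; order 2: 1/11 normal; order 4: 0/5 normal; order 5: 1/1 normal; order 10: 3/3 normal; order 20: 1/1 normal.
Total normal subgroups: 7.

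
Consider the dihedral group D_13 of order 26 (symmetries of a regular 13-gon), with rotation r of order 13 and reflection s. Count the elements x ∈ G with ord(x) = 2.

Enumerating element orders in G gives 13 elements of order 2.

13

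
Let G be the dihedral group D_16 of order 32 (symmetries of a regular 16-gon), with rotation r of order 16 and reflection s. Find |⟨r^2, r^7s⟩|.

16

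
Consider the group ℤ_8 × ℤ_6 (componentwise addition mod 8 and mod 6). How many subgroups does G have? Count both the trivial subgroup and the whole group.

22

|G| = 48, so by Lagrange every subgroup order divides 48. Divisors: 1, 2, 3, 4, 6, 8, 12, 16, 24, 48.
Subgroups by order — order 1: 1; order 2: 3; order 3: 1; order 4: 3; order 6: 3; order 8: 3; order 12: 3; order 16: 1; order 24: 3; order 48: 1.
Total: 1 + 3 + 1 + 3 + 3 + 3 + 3 + 1 + 3 + 1 = 22.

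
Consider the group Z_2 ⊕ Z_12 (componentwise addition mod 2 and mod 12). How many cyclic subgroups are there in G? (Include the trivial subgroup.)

12

A cyclic subgroup of order d is generated by each of its φ(d) elements of order d, so the cyclic subgroups of order d number (#elements of order d)/φ(d).
Cyclic subgroups by order — order 1: 1; order 2: 3; order 3: 1; order 4: 2; order 6: 3; order 12: 2.
Total: 12.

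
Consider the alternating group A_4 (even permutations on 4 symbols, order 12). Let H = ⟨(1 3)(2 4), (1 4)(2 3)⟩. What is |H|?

4

|⟨(1 3)(2 4)⟩| = 2 and |⟨(1 4)(2 3)⟩| = 2, so |H| is a multiple of lcm(2, 2) = 2 and divides |G| = 12.
Closing under the operation: H = {e, (1 2)(3 4), (1 3)(2 4), (1 4)(2 3)}, so |H| = 4.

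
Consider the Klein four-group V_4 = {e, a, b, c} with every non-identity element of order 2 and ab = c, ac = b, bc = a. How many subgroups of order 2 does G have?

3

|G| = 4 and 2 | 4, so subgroups of order 2 are possible by Lagrange.
The subgroups of order 2 are: {e, a}; {e, b}; {e, c}.
So G has 3 subgroups of order 2.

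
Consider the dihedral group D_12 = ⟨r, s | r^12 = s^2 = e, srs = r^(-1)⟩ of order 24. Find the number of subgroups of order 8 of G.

3

|G| = 24 and 8 | 24, so subgroups of order 8 are possible by Lagrange.
The subgroups of order 8 are: {e, r^3, r^6, r^9, rs, r^4s, r^7s, r^10s}; {e, r^3, r^6, r^9, r^2s, r^5s, r^8s, r^11s}; {e, r^3, r^6, r^9, s, r^3s, r^6s, r^9s}.
So G has 3 subgroups of order 8.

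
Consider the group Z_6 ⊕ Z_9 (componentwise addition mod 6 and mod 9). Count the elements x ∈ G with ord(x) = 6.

8

An element (a,b) has order lcm(ord(a), ord(b)); count pairs with lcm equal to 6.
Enumerating gives 8 such elements.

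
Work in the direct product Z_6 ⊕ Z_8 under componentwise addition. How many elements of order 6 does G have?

6

An element (a,b) has order lcm(ord(a), ord(b)); count pairs with lcm equal to 6.
Enumerating gives 6 such elements.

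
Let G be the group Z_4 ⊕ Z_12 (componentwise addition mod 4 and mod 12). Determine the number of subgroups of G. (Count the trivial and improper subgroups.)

30

|G| = 48, so by Lagrange every subgroup order divides 48. Divisors: 1, 2, 3, 4, 6, 8, 12, 16, 24, 48.
Subgroups by order — order 1: 1; order 2: 3; order 3: 1; order 4: 7; order 6: 3; order 8: 3; order 12: 7; order 16: 1; order 24: 3; order 48: 1.
Total: 1 + 3 + 1 + 7 + 3 + 3 + 7 + 1 + 3 + 1 = 30.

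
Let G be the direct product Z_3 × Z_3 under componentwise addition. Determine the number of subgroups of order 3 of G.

4

|G| = 9 and 3 | 9, so subgroups of order 3 are possible by Lagrange.
The subgroups of order 3 are: {(0,0), (0,1), (0,2)}; {(0,0), (1,0), (2,0)}; {(0,0), (1,1), (2,2)}; {(0,0), (1,2), (2,1)}.
So G has 4 subgroups of order 3.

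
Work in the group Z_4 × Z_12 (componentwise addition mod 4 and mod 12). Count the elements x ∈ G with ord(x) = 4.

12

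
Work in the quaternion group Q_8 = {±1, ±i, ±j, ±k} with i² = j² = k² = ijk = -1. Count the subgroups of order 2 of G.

|G| = 8 and 2 | 8, so subgroups of order 2 are possible by Lagrange.
The subgroups of order 2 are: {1, -1}.
So G has 1 subgroup of order 2.

1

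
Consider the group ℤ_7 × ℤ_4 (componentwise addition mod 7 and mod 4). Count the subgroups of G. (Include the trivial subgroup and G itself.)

|G| = 28, so by Lagrange every subgroup order divides 28. Divisors: 1, 2, 4, 7, 14, 28.
Subgroups by order — order 1: 1; order 2: 1; order 4: 1; order 7: 1; order 14: 1; order 28: 1.
Total: 1 + 1 + 1 + 1 + 1 + 1 = 6.

6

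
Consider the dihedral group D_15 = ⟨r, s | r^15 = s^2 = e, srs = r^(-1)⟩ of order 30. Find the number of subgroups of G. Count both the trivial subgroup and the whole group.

|G| = 30, so by Lagrange every subgroup order divides 30. Divisors: 1, 2, 3, 5, 6, 10, 15, 30.
Subgroups by order — order 1: 1; order 2: 15; order 3: 1; order 5: 1; order 6: 5; order 10: 3; order 15: 1; order 30: 1.
Total: 1 + 15 + 1 + 1 + 5 + 3 + 1 + 1 = 28.

28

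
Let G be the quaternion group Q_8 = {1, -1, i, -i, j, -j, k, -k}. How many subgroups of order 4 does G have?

|G| = 8 and 4 | 8, so subgroups of order 4 are possible by Lagrange.
The subgroups of order 4 are: {1, -1, i, -i}; {1, -1, j, -j}; {1, -1, k, -k}.
So G has 3 subgroups of order 4.

3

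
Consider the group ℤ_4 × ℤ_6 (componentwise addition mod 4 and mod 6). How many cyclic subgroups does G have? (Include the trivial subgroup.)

Group the elements of G by the cyclic subgroup they generate; each cyclic subgroup of order d accounts for φ(d) elements.
Cyclic subgroups by order — order 1: 1; order 2: 3; order 3: 1; order 4: 2; order 6: 3; order 12: 2.
Total: 12.

12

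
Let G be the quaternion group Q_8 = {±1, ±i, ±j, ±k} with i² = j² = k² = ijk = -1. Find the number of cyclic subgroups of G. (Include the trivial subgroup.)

5

A cyclic subgroup of order d is generated by each of its φ(d) elements of order d, so the cyclic subgroups of order d number (#elements of order d)/φ(d).
Cyclic subgroups by order — order 1: 1; order 2: 1; order 4: 3.
Total: 5.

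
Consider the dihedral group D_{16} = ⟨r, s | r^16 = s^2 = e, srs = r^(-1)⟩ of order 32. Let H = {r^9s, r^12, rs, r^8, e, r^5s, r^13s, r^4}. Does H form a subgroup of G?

|H| = 8 divides |G| = 32, consistent with Lagrange.
H contains the identity, every element's inverse is in H, and H is closed under ·: it is a subgroup.

Yes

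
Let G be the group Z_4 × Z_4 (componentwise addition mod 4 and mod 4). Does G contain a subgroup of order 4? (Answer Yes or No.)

Yes

4 | 16. A subgroup of order 4 is {(0,0), (0,1), (0,2), (0,3)}.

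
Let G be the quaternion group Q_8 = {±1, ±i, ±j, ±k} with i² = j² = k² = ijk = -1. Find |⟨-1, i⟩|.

4

|⟨-1⟩| = 2 and |⟨i⟩| = 4, so |H| is a multiple of lcm(2, 4) = 4 and divides |G| = 8.
Closing under the operation: H = {1, -1, i, -i}, so |H| = 4.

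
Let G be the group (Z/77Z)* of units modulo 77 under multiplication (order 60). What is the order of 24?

30

Compute successive powers of 24 mod 77: 24, 37, 41, 60, 54, 64, 73, 58, …; 24^30 ≡ 1 (mod 77).
So |⟨24⟩| = 30.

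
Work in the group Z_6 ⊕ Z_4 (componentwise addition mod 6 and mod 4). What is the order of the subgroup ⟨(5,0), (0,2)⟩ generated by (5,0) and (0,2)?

|⟨(5,0)⟩| = 6 and |⟨(0,2)⟩| = 2, so |H| is a multiple of lcm(6, 2) = 6 and divides |G| = 24.
Closing under the operation: H = {(0,0), (0,2), (1,0), (1,2), (2,0), (2,2), (3,0), (3,2), (4,0), (4,2), (5,0), (5,2)}, so |H| = 12.

12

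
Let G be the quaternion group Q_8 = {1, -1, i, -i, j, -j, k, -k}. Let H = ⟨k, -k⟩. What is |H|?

4

|⟨k⟩| = 4 and |⟨-k⟩| = 4, so |H| is a multiple of lcm(4, 4) = 4 and divides |G| = 8.
Closing under the operation: H = {1, -1, k, -k}, so |H| = 4.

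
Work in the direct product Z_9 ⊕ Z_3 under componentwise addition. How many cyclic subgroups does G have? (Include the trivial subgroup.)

Group the elements of G by the cyclic subgroup they generate; each cyclic subgroup of order d accounts for φ(d) elements.
Cyclic subgroups by order — order 1: 1; order 3: 4; order 9: 3.
Total: 8.

8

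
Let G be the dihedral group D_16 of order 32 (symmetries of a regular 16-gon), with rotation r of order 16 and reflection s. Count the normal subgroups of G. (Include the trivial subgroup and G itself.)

8

G has 36 subgroups. Checking conjugation-invariance by order — order 1: 1/1 normal; order 2: 1/17 normal; order 4: 1/9 normal; order 8: 1/5 normal; order 16: 3/3 normal; order 32: 1/1 normal.
Total normal subgroups: 8.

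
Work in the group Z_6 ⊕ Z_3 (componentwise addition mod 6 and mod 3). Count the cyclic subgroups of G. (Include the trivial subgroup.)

A cyclic subgroup of order d is generated by each of its φ(d) elements of order d, so the cyclic subgroups of order d number (#elements of order d)/φ(d).
Cyclic subgroups by order — order 1: 1; order 2: 1; order 3: 4; order 6: 4.
Total: 10.

10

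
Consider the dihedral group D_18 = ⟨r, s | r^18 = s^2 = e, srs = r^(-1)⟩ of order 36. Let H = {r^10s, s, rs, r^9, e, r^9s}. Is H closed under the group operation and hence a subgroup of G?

No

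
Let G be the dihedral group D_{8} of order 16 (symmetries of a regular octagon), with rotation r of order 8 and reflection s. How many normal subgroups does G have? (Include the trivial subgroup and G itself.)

7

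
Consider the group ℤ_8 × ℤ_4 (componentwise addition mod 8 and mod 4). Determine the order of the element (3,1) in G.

8

The order of (3,1) in Z_8 × Z_4 is lcm(ord(3) in Z_8, ord(1) in Z_4).
ord(3) = 8 and ord(1) = 4, so |⟨(3,1)⟩| = lcm(8, 4) = 8.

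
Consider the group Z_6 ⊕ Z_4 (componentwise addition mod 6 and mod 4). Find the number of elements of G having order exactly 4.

4

An element (a,b) has order lcm(ord(a), ord(b)); count pairs with lcm equal to 4.
Enumerating gives 4 such elements.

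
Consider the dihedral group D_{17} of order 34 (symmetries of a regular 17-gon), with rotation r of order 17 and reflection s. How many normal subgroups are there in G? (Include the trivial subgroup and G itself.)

G has 20 subgroups. Checking conjugation-invariance by order — order 1: 1/1 normal; order 2: 0/17 normal; order 17: 1/1 normal; order 34: 1/1 normal.
Total normal subgroups: 3.

3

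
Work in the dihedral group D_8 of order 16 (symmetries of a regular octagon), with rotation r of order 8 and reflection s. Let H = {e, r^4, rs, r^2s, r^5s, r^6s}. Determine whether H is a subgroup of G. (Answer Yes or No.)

No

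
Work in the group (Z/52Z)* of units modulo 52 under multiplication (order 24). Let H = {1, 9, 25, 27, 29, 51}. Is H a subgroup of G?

Closure fails: 51 · 29 = 23 ∉ H. So H is not a subgroup.

No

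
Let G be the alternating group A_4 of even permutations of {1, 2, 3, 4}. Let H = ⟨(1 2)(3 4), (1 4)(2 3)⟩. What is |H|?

|⟨(1 2)(3 4)⟩| = 2 and |⟨(1 4)(2 3)⟩| = 2, so |H| is a multiple of lcm(2, 2) = 2 and divides |G| = 12.
Closing under the operation: H = {e, (1 2)(3 4), (1 3)(2 4), (1 4)(2 3)}, so |H| = 4.

4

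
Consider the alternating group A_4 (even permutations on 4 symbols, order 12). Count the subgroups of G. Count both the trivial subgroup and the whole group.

10

|G| = 12, so by Lagrange every subgroup order divides 12. Divisors: 1, 2, 3, 4, 6, 12.
Subgroups by order — order 1: 1; order 2: 3; order 3: 4; order 4: 1; order 6: 0; order 12: 1.
Total: 1 + 3 + 4 + 1 + 0 + 1 = 10.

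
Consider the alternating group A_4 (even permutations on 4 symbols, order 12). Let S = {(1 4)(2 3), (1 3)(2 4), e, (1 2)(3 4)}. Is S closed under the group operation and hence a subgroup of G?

Yes

|S| = 4 divides |G| = 12, consistent with Lagrange.
S contains the identity, every element's inverse is in S, and S is closed under ∘: it is a subgroup.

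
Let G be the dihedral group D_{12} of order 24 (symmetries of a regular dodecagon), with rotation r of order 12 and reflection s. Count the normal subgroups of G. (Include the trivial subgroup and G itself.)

9

G has 34 subgroups. Checking conjugation-invariance by order — order 1: 1/1 normal; order 2: 1/13 normal; order 3: 1/1 normal; order 4: 1/7 normal; order 6: 1/5 normal; order 8: 0/3 normal; order 12: 3/3 normal; order 24: 1/1 normal.
Total normal subgroups: 9.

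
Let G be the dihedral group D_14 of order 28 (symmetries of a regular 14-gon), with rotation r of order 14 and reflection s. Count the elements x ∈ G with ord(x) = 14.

The elements of order 14 are: r, r^3, r^5, r^9, r^11, r^13.
That's 6.

6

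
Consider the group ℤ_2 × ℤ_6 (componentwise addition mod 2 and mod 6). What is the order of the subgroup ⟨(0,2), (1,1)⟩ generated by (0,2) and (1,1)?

|⟨(0,2)⟩| = 3 and |⟨(1,1)⟩| = 6, so |H| is a multiple of lcm(3, 6) = 6 and divides |G| = 12.
Closing under the operation: H = {(0,0), (0,2), (0,4), (1,1), (1,3), (1,5)}, so |H| = 6.

6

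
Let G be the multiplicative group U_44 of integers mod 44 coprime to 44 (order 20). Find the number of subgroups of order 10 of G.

|G| = 20 and 10 | 20, so subgroups of order 10 are possible by Lagrange.
The subgroups of order 10 are: {1, 5, 9, 13, 17, 21, 25, 29, 37, 41}; {1, 3, 5, 9, 15, 23, 25, 27, 31, 37}; {1, 5, 7, 9, 19, 25, 35, 37, 39, 43}.
So G has 3 subgroups of order 10.

3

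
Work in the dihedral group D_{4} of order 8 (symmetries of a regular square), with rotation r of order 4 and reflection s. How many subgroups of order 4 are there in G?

3

|G| = 8 and 4 | 8, so subgroups of order 4 are possible by Lagrange.
The subgroups of order 4 are: {e, r, r^2, r^3}; {e, r^2, s, r^2s}; {e, r^2, rs, r^3s}.
So G has 3 subgroups of order 4.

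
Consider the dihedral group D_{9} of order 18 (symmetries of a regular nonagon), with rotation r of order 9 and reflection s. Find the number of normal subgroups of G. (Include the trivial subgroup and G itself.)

G has 16 subgroups. Checking conjugation-invariance by order — order 1: 1/1 normal; order 2: 0/9 normal; order 3: 1/1 normal; order 6: 0/3 normal; order 9: 1/1 normal; order 18: 1/1 normal.
Total normal subgroups: 4.

4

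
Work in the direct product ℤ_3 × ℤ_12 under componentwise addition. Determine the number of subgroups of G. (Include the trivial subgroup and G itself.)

|G| = 36, so by Lagrange every subgroup order divides 36. Divisors: 1, 2, 3, 4, 6, 9, 12, 18, 36.
Subgroups by order — order 1: 1; order 2: 1; order 3: 4; order 4: 1; order 6: 4; order 9: 1; order 12: 4; order 18: 1; order 36: 1.
Total: 1 + 1 + 4 + 1 + 4 + 1 + 4 + 1 + 1 = 18.

18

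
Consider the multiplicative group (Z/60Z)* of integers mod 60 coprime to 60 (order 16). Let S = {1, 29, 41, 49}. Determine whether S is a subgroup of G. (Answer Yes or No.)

|S| = 4 divides |G| = 16, consistent with Lagrange.
S contains the identity, every element's inverse is in S, and S is closed under ·: it is a subgroup.

Yes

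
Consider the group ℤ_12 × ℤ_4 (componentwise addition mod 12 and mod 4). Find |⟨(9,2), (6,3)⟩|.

|⟨(9,2)⟩| = 4 and |⟨(6,3)⟩| = 4, so |H| is a multiple of lcm(4, 4) = 4 and divides |G| = 48.
Closing under the operation: H = {(0,0), (0,1), (0,2), (0,3), (3,0), (3,1), (3,2), (3,3), (6,0), (6,1), (6,2), (6,3), (9,0), (9,1), (9,2), (9,3)}, so |H| = 16.

16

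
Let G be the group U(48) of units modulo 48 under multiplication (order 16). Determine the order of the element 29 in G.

4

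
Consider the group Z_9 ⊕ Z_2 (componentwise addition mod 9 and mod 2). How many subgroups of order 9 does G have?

|G| = 18 and 9 | 18, so subgroups of order 9 are possible by Lagrange.
The subgroups of order 9 are: {(0,0), (1,0), (2,0), (3,0), (4,0), (5,0), (6,0), (7,0), (8,0)}.
So G has 1 subgroup of order 9.

1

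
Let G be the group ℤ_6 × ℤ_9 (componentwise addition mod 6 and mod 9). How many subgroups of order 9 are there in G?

4

|G| = 54 and 9 | 54, so subgroups of order 9 are possible by Lagrange.
The subgroups of order 9 are: {(0,0), (0,1), (0,2), (0,3), (0,4), (0,5), (0,6), (0,7), (0,8)}; {(0,0), (0,3), (0,6), (2,0), (2,3), (2,6), (4,0), (4,3), (4,6)}; {(0,0), (0,3), (0,6), (2,1), (2,4), (2,7), (4,2), (4,5), (4,8)}; {(0,0), (0,3), (0,6), (2,2), (2,5), (2,8), (4,1), (4,4), (4,7)}.
So G has 4 subgroups of order 9.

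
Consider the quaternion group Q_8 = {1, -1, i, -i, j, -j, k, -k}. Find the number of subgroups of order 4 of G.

|G| = 8 and 4 | 8, so subgroups of order 4 are possible by Lagrange.
The subgroups of order 4 are: {1, -1, i, -i}; {1, -1, j, -j}; {1, -1, k, -k}.
So G has 3 subgroups of order 4.

3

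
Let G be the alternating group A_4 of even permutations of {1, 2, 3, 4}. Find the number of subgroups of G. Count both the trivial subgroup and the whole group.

10

|G| = 12, so by Lagrange every subgroup order divides 12. Divisors: 1, 2, 3, 4, 6, 12.
Subgroups by order — order 1: 1; order 2: 3; order 3: 4; order 4: 1; order 6: 0; order 12: 1.
Total: 1 + 3 + 4 + 1 + 0 + 1 = 10.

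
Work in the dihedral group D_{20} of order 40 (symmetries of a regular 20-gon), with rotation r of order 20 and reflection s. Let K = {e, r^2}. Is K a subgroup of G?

No

r^2 ∈ K but its inverse r^18 ∉ K, so K is not a subgroup.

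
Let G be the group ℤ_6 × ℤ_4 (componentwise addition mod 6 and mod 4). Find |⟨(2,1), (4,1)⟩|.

12

|⟨(2,1)⟩| = 12 and |⟨(4,1)⟩| = 12, so |H| is a multiple of lcm(12, 12) = 12 and divides |G| = 24.
Closing under the operation: H = {(0,0), (0,1), (0,2), (0,3), (2,0), (2,1), (2,2), (2,3), (4,0), (4,1), (4,2), (4,3)}, so |H| = 12.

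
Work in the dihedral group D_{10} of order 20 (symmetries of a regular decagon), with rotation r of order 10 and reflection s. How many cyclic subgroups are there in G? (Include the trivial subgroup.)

14

Each element a generates a cyclic subgroup ⟨a⟩; distinct elements may generate the same one (a cyclic group of order d has φ(d) generators).
Cyclic subgroups by order — order 1: 1; order 2: 11; order 5: 1; order 10: 1.
Total: 14.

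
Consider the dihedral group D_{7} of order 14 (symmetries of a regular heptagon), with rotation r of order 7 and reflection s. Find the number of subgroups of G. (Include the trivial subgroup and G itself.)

10

|G| = 14, so by Lagrange every subgroup order divides 14. Divisors: 1, 2, 7, 14.
Subgroups by order — order 1: 1; order 2: 7; order 7: 1; order 14: 1.
Total: 1 + 7 + 1 + 1 = 10.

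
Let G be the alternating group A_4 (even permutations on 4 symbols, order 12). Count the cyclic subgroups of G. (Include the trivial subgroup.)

8

Each element a generates a cyclic subgroup ⟨a⟩; distinct elements may generate the same one (a cyclic group of order d has φ(d) generators).
Cyclic subgroups by order — order 1: 1; order 2: 3; order 3: 4.
Total: 8.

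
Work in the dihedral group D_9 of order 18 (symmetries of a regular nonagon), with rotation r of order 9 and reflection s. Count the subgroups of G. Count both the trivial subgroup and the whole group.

16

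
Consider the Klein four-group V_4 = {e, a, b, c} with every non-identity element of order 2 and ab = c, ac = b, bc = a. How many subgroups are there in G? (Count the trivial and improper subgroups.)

|G| = 4, so by Lagrange every subgroup order divides 4. Divisors: 1, 2, 4.
Subgroups by order — order 1: 1; order 2: 3; order 4: 1.
Total: 1 + 3 + 1 = 5.

5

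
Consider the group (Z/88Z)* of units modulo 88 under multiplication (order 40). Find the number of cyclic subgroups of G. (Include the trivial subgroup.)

16

Group the elements of G by the cyclic subgroup they generate; each cyclic subgroup of order d accounts for φ(d) elements.
Cyclic subgroups by order — order 1: 1; order 2: 7; order 5: 1; order 10: 7.
Total: 16.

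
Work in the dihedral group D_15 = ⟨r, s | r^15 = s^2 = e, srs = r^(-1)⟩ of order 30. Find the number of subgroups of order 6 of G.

5

|G| = 30 and 6 | 30, so subgroups of order 6 are possible by Lagrange.
The subgroups of order 6 are: {e, r^5, r^10, s, r^5s, r^10s}; {e, r^5, r^10, rs, r^6s, r^11s}; {e, r^5, r^10, r^2s, r^7s, r^12s}; {e, r^5, r^10, r^3s, r^8s, r^13s}; … (5 in all).
So G has 5 subgroups of order 6.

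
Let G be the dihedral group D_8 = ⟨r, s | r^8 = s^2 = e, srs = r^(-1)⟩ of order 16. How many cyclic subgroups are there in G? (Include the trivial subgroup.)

Each element a generates a cyclic subgroup ⟨a⟩; distinct elements may generate the same one (a cyclic group of order d has φ(d) generators).
Cyclic subgroups by order — order 1: 1; order 2: 9; order 4: 1; order 8: 1.
Total: 12.

12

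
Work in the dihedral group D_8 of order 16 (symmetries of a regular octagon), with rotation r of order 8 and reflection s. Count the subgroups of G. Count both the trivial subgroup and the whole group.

|G| = 16, so by Lagrange every subgroup order divides 16. Divisors: 1, 2, 4, 8, 16.
Subgroups by order — order 1: 1; order 2: 9; order 4: 5; order 8: 3; order 16: 1.
Total: 1 + 9 + 5 + 3 + 1 = 19.

19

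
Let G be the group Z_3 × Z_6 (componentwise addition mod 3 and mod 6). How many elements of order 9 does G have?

0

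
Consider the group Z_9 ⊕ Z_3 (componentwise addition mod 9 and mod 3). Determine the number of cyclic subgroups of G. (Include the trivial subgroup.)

Group the elements of G by the cyclic subgroup they generate; each cyclic subgroup of order d accounts for φ(d) elements.
Cyclic subgroups by order — order 1: 1; order 3: 4; order 9: 3.
Total: 8.

8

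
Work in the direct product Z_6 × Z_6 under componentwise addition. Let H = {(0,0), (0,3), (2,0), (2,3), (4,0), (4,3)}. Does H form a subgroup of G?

|H| = 6 divides |G| = 36, consistent with Lagrange.
H contains the identity, every element's inverse is in H, and H is closed under +: it is a subgroup.
In fact H = ⟨(2,3)⟩.

Yes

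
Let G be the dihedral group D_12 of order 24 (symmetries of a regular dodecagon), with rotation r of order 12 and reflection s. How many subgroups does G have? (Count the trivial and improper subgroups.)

34

|G| = 24, so by Lagrange every subgroup order divides 24. Divisors: 1, 2, 3, 4, 6, 8, 12, 24.
Subgroups by order — order 1: 1; order 2: 13; order 3: 1; order 4: 7; order 6: 5; order 8: 3; order 12: 3; order 24: 1.
Total: 1 + 13 + 1 + 7 + 5 + 3 + 3 + 1 = 34.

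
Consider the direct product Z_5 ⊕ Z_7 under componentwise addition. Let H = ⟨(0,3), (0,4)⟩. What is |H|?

7

|⟨(0,3)⟩| = 7 and |⟨(0,4)⟩| = 7, so |H| is a multiple of lcm(7, 7) = 7 and divides |G| = 35.
Closing under the operation: H = {(0,0), (0,1), (0,2), (0,3), (0,4), (0,5), (0,6)}, so |H| = 7.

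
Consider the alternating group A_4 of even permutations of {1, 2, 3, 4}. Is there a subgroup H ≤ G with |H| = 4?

4 | 12. A subgroup of order 4 is {e, (1 2)(3 4), (1 3)(2 4), (1 4)(2 3)}.

Yes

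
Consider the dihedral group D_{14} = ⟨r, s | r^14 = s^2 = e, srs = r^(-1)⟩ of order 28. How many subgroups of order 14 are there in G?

|G| = 28 and 14 | 28, so subgroups of order 14 are possible by Lagrange.
The subgroups of order 14 are: {e, r, r^2, r^3, r^4, r^5, r^6, r^7, r^8, r^9, r^10, r^11, r^12, r^13}; {e, r^2, r^4, r^6, r^8, r^10, r^12, s, r^2s, r^4s, r^6s, r^8s, r^10s, r^12s}; {e, r^2, r^4, r^6, r^8, r^10, r^12, rs, r^3s, r^5s, r^7s, r^9s, r^11s, r^13s}.
So G has 3 subgroups of order 14.

3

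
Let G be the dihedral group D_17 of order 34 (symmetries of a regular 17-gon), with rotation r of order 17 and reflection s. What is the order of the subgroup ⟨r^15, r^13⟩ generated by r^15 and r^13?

|⟨r^15⟩| = 17 and |⟨r^13⟩| = 17, so |H| is a multiple of lcm(17, 17) = 17 and divides |G| = 34.
Closing under the operation: H = {e, r, r^2, r^3, r^4, r^5, r^6, r^7, r^8, r^9, r^10, r^11, r^12, r^13, r^14, r^15, r^16}, so |H| = 17.

17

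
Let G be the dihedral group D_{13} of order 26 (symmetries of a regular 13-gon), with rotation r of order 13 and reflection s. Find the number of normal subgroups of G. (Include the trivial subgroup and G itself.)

G has 16 subgroups. Checking conjugation-invariance by order — order 1: 1/1 normal; order 2: 0/13 normal; order 13: 1/1 normal; order 26: 1/1 normal.
Total normal subgroups: 3.

3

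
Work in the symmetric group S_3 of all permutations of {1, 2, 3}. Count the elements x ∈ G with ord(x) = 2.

The elements of order 2 are: (2 3), (1 2), (1 3).
That's 3.

3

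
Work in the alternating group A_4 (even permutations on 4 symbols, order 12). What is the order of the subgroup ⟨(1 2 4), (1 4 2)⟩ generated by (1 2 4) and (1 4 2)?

|⟨(1 2 4)⟩| = 3 and |⟨(1 4 2)⟩| = 3, so |H| is a multiple of lcm(3, 3) = 3 and divides |G| = 12.
Closing under the operation: H = {e, (1 2 4), (1 4 2)}, so |H| = 3.

3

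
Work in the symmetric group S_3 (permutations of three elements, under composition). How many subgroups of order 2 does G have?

|G| = 6 and 2 | 6, so subgroups of order 2 are possible by Lagrange.
The subgroups of order 2 are: {e, (1 2)}; {e, (1 3)}; {e, (2 3)}.
So G has 3 subgroups of order 2.

3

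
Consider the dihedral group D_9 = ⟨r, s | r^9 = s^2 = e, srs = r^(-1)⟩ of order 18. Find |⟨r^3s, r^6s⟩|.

|⟨r^3s⟩| = 2 and |⟨r^6s⟩| = 2, so |H| is a multiple of lcm(2, 2) = 2 and divides |G| = 18.
Closing under the operation: H = {e, r^3, r^6, s, r^3s, r^6s}, so |H| = 6.

6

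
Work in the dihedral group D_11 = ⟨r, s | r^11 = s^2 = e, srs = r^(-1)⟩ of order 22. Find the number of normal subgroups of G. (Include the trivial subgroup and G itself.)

G has 14 subgroups. Checking conjugation-invariance by order — order 1: 1/1 normal; order 2: 0/11 normal; order 11: 1/1 normal; order 22: 1/1 normal.
Total normal subgroups: 3.

3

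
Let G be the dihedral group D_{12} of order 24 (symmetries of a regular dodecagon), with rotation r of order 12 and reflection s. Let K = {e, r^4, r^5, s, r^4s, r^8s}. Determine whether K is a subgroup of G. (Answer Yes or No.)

No

r^4 ∈ K but its inverse r^8 ∉ K, so K is not a subgroup.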